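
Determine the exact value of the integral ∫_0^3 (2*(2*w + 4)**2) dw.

312

Let u = 2*w + 4, so du = 2 dw. When w = 0, u = 4; when w = 3, u = 10.
The integral becomes ∫ u**2 du from 4 to 10, with antiderivative u**3/3.
Back in w: F(w) = (2*w + 4)**3/3.
Then F(3) - F(0) = (1000/3) - (64/3) = 312.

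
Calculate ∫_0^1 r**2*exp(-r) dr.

Integrate by parts twice (u = r^2, dv = exp(-r) dr).
An antiderivative is F(r) = (-r**2 - 2*r - 2)*exp(-r).
Then F(1) - F(0) = (-5*exp(-1)) - (-2) = 2 - 5*exp(-1).

2 - 5*exp(-1)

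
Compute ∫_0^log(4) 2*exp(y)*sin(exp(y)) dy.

Let u = exp(y), so du = exp(y) dy. When y = 0, u = 1; when y = log(4), u = 4.
The integral becomes 2·∫ sin(u) du from 1 to 4, with antiderivative -2*cos(u).
Back in y: F(y) = -2*cos(exp(y)).
Then F(log(4)) - F(0) = (-2*cos(4)) - (-2*cos(1)) = 2*cos(1) - 2*cos(4).

2*cos(1) - 2*cos(4)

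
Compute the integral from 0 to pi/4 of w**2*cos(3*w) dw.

sqrt(2)*(-24*pi - 32 + 9*pi**2)/864

Integrate by parts twice (u = w^2, dv = cos(3*w) dw).
An antiderivative is F(w) = w**2*sin(3*w)/3 + 2*w*cos(3*w)/9 - 2*sin(3*w)/27.
Then F(pi/4) - F(0) = (sqrt(2)*(-24*pi - 32 + 9*pi**2)/864) - (0) = sqrt(2)*(-24*pi - 32 + 9*pi**2)/864.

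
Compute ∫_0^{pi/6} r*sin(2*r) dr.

-pi/24 + sqrt(3)/8

Integrate by parts once (u = r, dv = sin(2*r) dr).
An antiderivative is F(r) = -r*cos(2*r)/2 + sin(2*r)/4.
Then F(pi/6) - F(0) = (-pi/24 + sqrt(3)/8) - (0) = -pi/24 + sqrt(3)/8.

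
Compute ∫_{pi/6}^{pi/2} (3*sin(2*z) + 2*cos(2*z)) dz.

An antiderivative is F(z) = sin(2*z) - 3*cos(2*z)/2.
Then F(pi/2) - F(pi/6) = (3/2) - (-3/4 + sqrt(3)/2) = 9/4 - sqrt(3)/2.

9/4 - sqrt(3)/2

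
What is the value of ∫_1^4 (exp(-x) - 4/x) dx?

-8*log(2) - exp(-4) + exp(-1)

An antiderivative is F(x) = -4*log(x) - exp(-x).
Then F(4) - F(1) = (-8*log(2) - exp(-4)) - (-exp(-1)) = -8*log(2) - exp(-4) + exp(-1).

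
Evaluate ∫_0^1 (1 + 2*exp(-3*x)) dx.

5/3 - 2*exp(-3)/3

An antiderivative is F(x) = x - 2*exp(-3*x)/3.
Then F(1) - F(0) = (1 - 2*exp(-3)/3) - (-2/3) = 5/3 - 2*exp(-3)/3.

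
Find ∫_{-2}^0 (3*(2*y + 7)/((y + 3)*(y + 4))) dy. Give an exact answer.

Factor the denominator: y**2 + 7*y + 12 = (y + 4)(y + 3).
Partial fractions: 3*(2*y + 7)/((y + 3)*(y + 4)) = 3/(y + 4) + 3/(y + 3).
An antiderivative is F(y) = 3*log(y + 3) + 3*log(y + 4).
Then F(0) - F(-2) = (3*log(3) + 6*log(2)) - (log(8)) = 3*log(2) + 3*log(3).

3*log(2) + 3*log(3)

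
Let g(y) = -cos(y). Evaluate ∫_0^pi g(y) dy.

An antiderivative is F(y) = -sin(y).
Then F(pi) - F(0) = (0) - (0) = 0.

0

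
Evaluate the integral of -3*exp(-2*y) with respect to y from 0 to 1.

An antiderivative is F(y) = 3*exp(-2*y)/2.
Then F(1) - F(0) = (3*exp(-2)/2) - (3/2) = -3/2 + 3*exp(-2)/2.

-3/2 + 3*exp(-2)/2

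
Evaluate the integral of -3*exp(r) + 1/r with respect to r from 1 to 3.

-3*exp(3) + log(3) + 3*exp(1)

An antiderivative is F(r) = -3*exp(r) + log(r).
Then F(3) - F(1) = (-3*exp(3) + log(3)) - (-3*exp(1)) = -3*exp(3) + log(3) + 3*exp(1).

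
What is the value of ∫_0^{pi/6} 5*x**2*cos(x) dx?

Integrate by parts twice (u = x^2, dv = 5*cos(x) dx).
An antiderivative is F(x) = 5*x**2*sin(x) + 10*x*cos(x) - 10*sin(x).
Then F(pi/6) - F(0) = (-5 + 5*pi**2/72 + 5*sqrt(3)*pi/6) - (0) = -5 + 5*pi**2/72 + 5*sqrt(3)*pi/6.

-5 + 5*pi**2/72 + 5*sqrt(3)*pi/6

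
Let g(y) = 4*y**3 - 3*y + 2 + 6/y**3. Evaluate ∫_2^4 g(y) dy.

By the power rule, an antiderivative is F(y) = y**4 - 3*y**2/2 + 2*y - 3/y**2.
Then F(4) - F(2) = (3837/16) - (53/4) = 3625/16.

3625/16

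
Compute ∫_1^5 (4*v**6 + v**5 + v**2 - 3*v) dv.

992284/21

By the power rule, an antiderivative is F(v) = 4*v**7/7 + v**6/6 + v**3/3 - 3*v**2/2.
Then F(5) - F(1) = (992275/21) - (-3/7) = 992284/21.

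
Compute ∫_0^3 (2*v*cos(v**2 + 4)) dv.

sin(13) - sin(4)

Let u = v**2 + 4, so du = 2*v dv. When v = 0, u = 4; when v = 3, u = 13.
The integral becomes ∫ cos(u) du from 4 to 13, with antiderivative sin(u).
Back in v: F(v) = sin(v**2 + 4).
Then F(3) - F(0) = (sin(13)) - (sin(4)) = sin(13) - sin(4).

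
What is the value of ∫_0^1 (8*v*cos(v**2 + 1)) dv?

-4*sin(1) + 4*sin(2)

Let u = v**2 + 1, so du = 2*v dv. When v = 0, u = 1; when v = 1, u = 2.
The integral becomes 4·∫ cos(u) du from 1 to 2, with antiderivative 4*sin(u).
Back in v: F(v) = 4*sin(v**2 + 1).
Then F(1) - F(0) = (4*sin(2)) - (4*sin(1)) = -4*sin(1) + 4*sin(2).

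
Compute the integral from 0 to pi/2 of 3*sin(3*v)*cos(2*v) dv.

Use the identity sin(3*v)cos(2*v) = [sin(5*v) + sin(v)]/2.
An antiderivative is F(v) = -3*cos(v)/2 - 3*cos(5*v)/10.
Then F(pi/2) - F(0) = (0) - (-9/5) = 9/5.

9/5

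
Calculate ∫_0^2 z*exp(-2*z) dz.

Integrate by parts once (u = z, dv = exp(-2*z) dz).
An antiderivative is F(z) = (-2*z - 1)*exp(-2*z)/4.
Then F(2) - F(0) = (-5*exp(-4)/4) - (-1/4) = (-5 + exp(4))*exp(-4)/4.

(-5 + exp(4))*exp(-4)/4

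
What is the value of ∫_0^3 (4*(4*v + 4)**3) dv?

16320

Let u = 4*v + 4, so du = 4 dv. When v = 0, u = 4; when v = 3, u = 16.
The integral becomes ∫ u**3 du from 4 to 16, with antiderivative u**4/4.
Back in v: F(v) = (4*v + 4)**4/4.
Then F(3) - F(0) = (16384) - (64) = 16320.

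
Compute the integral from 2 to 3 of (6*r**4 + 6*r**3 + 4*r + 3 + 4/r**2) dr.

10931/30

By the power rule, an antiderivative is F(r) = 6*r**5/5 + 3*r**4/2 + 2*r**2 + 3*r - 4/r.
Then F(3) - F(2) = (13163/30) - (372/5) = 10931/30.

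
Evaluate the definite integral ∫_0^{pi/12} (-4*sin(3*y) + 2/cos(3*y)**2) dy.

An antiderivative is F(y) = 4*cos(3*y)/3 + 2*tan(3*y)/3.
Then F(pi/12) - F(0) = (2/3 + 2*sqrt(2)/3) - (4/3) = -2/3 + 2*sqrt(2)/3.

-2/3 + 2*sqrt(2)/3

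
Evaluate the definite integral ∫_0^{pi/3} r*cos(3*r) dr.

-2/9

Integrate by parts once (u = r, dv = cos(3*r) dr).
An antiderivative is F(r) = r*sin(3*r)/3 + cos(3*r)/9.
Then F(pi/3) - F(0) = (-1/9) - (1/9) = -2/9.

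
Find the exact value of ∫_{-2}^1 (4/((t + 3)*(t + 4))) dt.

-4*log(5) + 12*log(2)

Factor the denominator: t**2 + 7*t + 12 = (t + 4)(t + 3).
Partial fractions: 4/((t + 3)*(t + 4)) = -4/(t + 4) + 4/(t + 3).
An antiderivative is F(t) = 4*log(t + 3) - 4*log(t + 4).
Then F(1) - F(-2) = (-4*log(5) + 8*log(2)) - (-log(16)) = -4*log(5) + 12*log(2).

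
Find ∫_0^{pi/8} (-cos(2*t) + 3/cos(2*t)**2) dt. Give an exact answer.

3/2 - sqrt(2)/4

An antiderivative is F(t) = -sin(2*t)/2 + 3*tan(2*t)/2.
Then F(pi/8) - F(0) = (3/2 - sqrt(2)/4) - (0) = 3/2 - sqrt(2)/4.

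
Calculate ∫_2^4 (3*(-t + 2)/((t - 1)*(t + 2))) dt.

Factor the denominator: t**2 + t - 2 = (t + 2)(t - 1).
Partial fractions: 3*(-t + 2)/((t - 1)*(t + 2)) = -4/(t + 2) + 1/(t - 1).
An antiderivative is F(t) = log(t - 1) - 4*log(t + 2).
Then F(4) - F(2) = (-3*log(3) - 4*log(2)) - (-8*log(2)) = log(16/27).

log(16/27)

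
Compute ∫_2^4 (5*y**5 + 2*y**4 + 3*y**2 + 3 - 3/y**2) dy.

76361/20

By the power rule, an antiderivative is F(y) = 5*y**6/6 + 2*y**5/5 + y**3 + 3*y + 3/y.
Then F(4) - F(2) = (233981/60) - (2449/30) = 76361/20.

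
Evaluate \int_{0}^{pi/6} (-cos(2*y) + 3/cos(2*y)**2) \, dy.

An antiderivative is F(y) = -sin(2*y)/2 + 3*tan(2*y)/2.
Then F(pi/6) - F(0) = (5*sqrt(3)/4) - (0) = 5*sqrt(3)/4.

5*sqrt(3)/4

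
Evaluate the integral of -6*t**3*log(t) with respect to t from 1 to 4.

Integrate by parts once (u = ln t, dv = -6*t**3 dt).
An antiderivative is F(t) = -3*t**4*(4*log(t) - 1)/8.
Then F(4) - F(1) = (96 - 768*log(2)) - (3/8) = 765/8 - 768*log(2).

765/8 - 768*log(2)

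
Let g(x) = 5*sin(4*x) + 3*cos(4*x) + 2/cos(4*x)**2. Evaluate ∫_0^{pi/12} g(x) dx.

An antiderivative is F(x) = 3*sin(4*x)/4 - 5*cos(4*x)/4 + tan(4*x)/2.
Then F(pi/12) - F(0) = (-5/8 + 7*sqrt(3)/8) - (-5/4) = 5/8 + 7*sqrt(3)/8.

5/8 + 7*sqrt(3)/8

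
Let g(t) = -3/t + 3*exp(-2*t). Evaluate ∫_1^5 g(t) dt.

-3*log(5) - 3*exp(-10)/2 + 3*exp(-2)/2

An antiderivative is F(t) = -3*log(t) - 3*exp(-2*t)/2.
Then F(5) - F(1) = (-3*log(5) - 3*exp(-10)/2) - (-3*exp(-2)/2) = -3*log(5) - 3*exp(-10)/2 + 3*exp(-2)/2.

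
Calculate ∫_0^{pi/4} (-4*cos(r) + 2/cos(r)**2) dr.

2 - 2*sqrt(2)

An antiderivative is F(r) = -4*sin(r) + 2*tan(r).
Then F(pi/4) - F(0) = (2 - 2*sqrt(2)) - (0) = 2 - 2*sqrt(2).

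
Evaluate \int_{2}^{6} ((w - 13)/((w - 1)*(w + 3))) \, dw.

-7*log(5) + 8*log(3)

Factor the denominator: w**2 + 2*w - 3 = (w + 3)(w - 1).
Partial fractions: (w - 13)/((w - 1)*(w + 3)) = 4/(w + 3) - 3/(w - 1).
An antiderivative is F(w) = -3*log(w - 1) + 4*log(w + 3).
Then F(6) - F(2) = (-3*log(5) + 8*log(3)) - (4*log(5)) = -7*log(5) + 8*log(3).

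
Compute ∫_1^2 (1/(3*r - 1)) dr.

An antiderivative is F(r) = log(3*r - 1)/3.
Then F(2) - F(1) = (log(5)/3) - (log(2)/3) = -log(2)/3 + log(5)/3.

-log(2)/3 + log(5)/3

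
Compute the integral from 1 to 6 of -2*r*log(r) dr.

-36*log(3) - 36*log(2) + 35/2

Integrate by parts once (u = ln r, dv = -2*r dr).
An antiderivative is F(r) = -r**2*(2*log(r) - 1)/2.
Then F(6) - F(1) = (-36*log(3) - 36*log(2) + 18) - (1/2) = -36*log(3) - 36*log(2) + 35/2.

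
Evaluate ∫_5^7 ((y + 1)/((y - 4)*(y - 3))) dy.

-4*log(2) + 5*log(3)

Factor the denominator: y**2 - 7*y + 12 = (y - 3)(y - 4).
Partial fractions: (y + 1)/((y - 4)*(y - 3)) = -4/(y - 3) + 5/(y - 4).
An antiderivative is F(y) = 5*log(y - 4) - 4*log(y - 3).
Then F(7) - F(5) = (-8*log(2) + 5*log(3)) - (-log(16)) = -4*log(2) + 5*log(3).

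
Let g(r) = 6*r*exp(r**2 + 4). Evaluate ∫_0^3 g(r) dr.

Let u = r**2 + 4, so du = 2*r dr. When r = 0, u = 4; when r = 3, u = 13.
The integral becomes 3·∫ exp(u) du from 4 to 13, with antiderivative 3*exp(u).
Back in r: F(r) = 3*exp(r**2 + 4).
Then F(3) - F(0) = (3*exp(13)) - (3*exp(4)) = -3*(1 - exp(9))*exp(4).

-3*(1 - exp(9))*exp(4)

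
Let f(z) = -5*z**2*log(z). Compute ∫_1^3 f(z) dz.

Integrate by parts once (u = ln z, dv = -5*z**2 dz).
An antiderivative is F(z) = -5*z**3*(3*log(z) - 1)/9.
Then F(3) - F(1) = (15 - 45*log(3)) - (5/9) = 130/9 - 45*log(3).

130/9 - 45*log(3)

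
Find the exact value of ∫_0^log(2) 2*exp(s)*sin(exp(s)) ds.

-2*cos(2) + 2*cos(1)

Let u = exp(s), so du = exp(s) ds. When s = 0, u = 1; when s = log(2), u = 2.
The integral becomes 2·∫ sin(u) du from 1 to 2, with antiderivative -2*cos(u).
Back in s: F(s) = -2*cos(exp(s)).
Then F(log(2)) - F(0) = (-2*cos(2)) - (-2*cos(1)) = -2*cos(2) + 2*cos(1).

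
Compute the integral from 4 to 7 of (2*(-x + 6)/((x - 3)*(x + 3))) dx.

Factor the denominator: x**2 - 9 = (x + 3)(x - 3).
Partial fractions: 2*(-x + 6)/((x - 3)*(x + 3)) = -3/(x + 3) + 1/(x - 3).
An antiderivative is F(x) = log(x - 3) - 3*log(x + 3).
Then F(7) - F(4) = (-3*log(5) - log(2)) - (-3*log(7)) = -3*log(5) - log(2) + 3*log(7).

-3*log(5) - log(2) + 3*log(7)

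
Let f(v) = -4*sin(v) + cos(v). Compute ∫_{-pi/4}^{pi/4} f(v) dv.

sqrt(2)

An antiderivative is F(v) = sin(v) + 4*cos(v).
Then F(pi/4) - F(-pi/4) = (5*sqrt(2)/2) - (3*sqrt(2)/2) = sqrt(2).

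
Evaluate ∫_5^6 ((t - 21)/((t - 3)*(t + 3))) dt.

Factor the denominator: t**2 - 9 = (t + 3)(t - 3).
Partial fractions: (t - 21)/((t - 3)*(t + 3)) = 4/(t + 3) - 3/(t - 3).
An antiderivative is F(t) = -3*log(t - 3) + 4*log(t + 3).
Then F(6) - F(5) = (5*log(3)) - (9*log(2)) = -9*log(2) + 5*log(3).

-9*log(2) + 5*log(3)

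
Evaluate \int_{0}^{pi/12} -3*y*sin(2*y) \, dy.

-3/8 + sqrt(3)*pi/16

Integrate by parts once (u = y, dv = -3*sin(2*y) dy).
An antiderivative is F(y) = 3*y*cos(2*y)/2 - 3*sin(2*y)/4.
Then F(pi/12) - F(0) = (-3/8 + sqrt(3)*pi/16) - (0) = -3/8 + sqrt(3)*pi/16.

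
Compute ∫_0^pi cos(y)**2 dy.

Use the identity cos^2(y) = (1 + cos(2*y))/2.
An antiderivative is F(y) = y/2 + sin(2*y)/4.
Then F(pi) - F(0) = (pi/2) - (0) = pi/2.

pi/2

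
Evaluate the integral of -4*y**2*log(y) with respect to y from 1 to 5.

496/9 - 500*log(5)/3

Integrate by parts once (u = ln y, dv = -4*y**2 dy).
An antiderivative is F(y) = -4*y**3*(3*log(y) - 1)/9.
Then F(5) - F(1) = (500/9 - 500*log(5)/3) - (4/9) = 496/9 - 500*log(5)/3.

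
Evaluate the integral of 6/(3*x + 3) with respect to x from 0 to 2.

log(9)

Let u = 3*x + 3, so du = 3 dx. When x = 0, u = 3; when x = 2, u = 9.
The integral becomes 2·∫ 1/u du from 3 to 9, with antiderivative 2*log(u).
Back in x: F(x) = 2*log(3*x + 3).
Then F(2) - F(0) = (log(81)) - (log(9)) = log(9).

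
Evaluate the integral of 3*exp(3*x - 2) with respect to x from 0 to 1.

-(1 - exp(3))*exp(-2)

Let u = 3*x - 2, so du = 3 dx. When x = 0, u = -2; when x = 1, u = 1.
The integral becomes ∫ exp(u) du from -2 to 1, with antiderivative exp(u).
Back in x: F(x) = exp(3*x - 2).
Then F(1) - F(0) = (exp(1)) - (exp(-2)) = -(1 - exp(3))*exp(-2).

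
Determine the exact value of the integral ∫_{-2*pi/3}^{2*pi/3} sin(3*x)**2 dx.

Use the identity sin^2(3*x) = (1 - cos(6*x))/2.
An antiderivative is F(x) = x/2 - sin(6*x)/12.
Then F(2*pi/3) - F(-2*pi/3) = (pi/3) - (-pi/3) = 2*pi/3.

2*pi/3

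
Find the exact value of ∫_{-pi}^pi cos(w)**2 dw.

Use the identity cos^2(w) = (1 + cos(2*w))/2.
An antiderivative is F(w) = w/2 + sin(2*w)/4.
Then F(pi) - F(-pi) = (pi/2) - (-pi/2) = pi.

pi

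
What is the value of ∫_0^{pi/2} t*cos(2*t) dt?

-1/2

Integrate by parts once (u = t, dv = cos(2*t) dt).
An antiderivative is F(t) = t*sin(2*t)/2 + cos(2*t)/4.
Then F(pi/2) - F(0) = (-1/4) - (1/4) = -1/2.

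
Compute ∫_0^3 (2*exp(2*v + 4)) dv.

-exp(4) + exp(10)

Let u = 2*v + 4, so du = 2 dv. When v = 0, u = 4; when v = 3, u = 10.
The integral becomes ∫ exp(u) du from 4 to 10, with antiderivative exp(u).
Back in v: F(v) = exp(2*v + 4).
Then F(3) - F(0) = (exp(10)) - (exp(4)) = -exp(4) + exp(10).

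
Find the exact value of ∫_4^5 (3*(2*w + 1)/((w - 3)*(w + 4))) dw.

Factor the denominator: w**2 + w - 12 = (w + 4)(w - 3).
Partial fractions: 3*(2*w + 1)/((w - 3)*(w + 4)) = 3/(w + 4) + 3/(w - 3).
An antiderivative is F(w) = 3*log(w - 3) + 3*log(w + 4).
Then F(5) - F(4) = (3*log(2) + 6*log(3)) - (9*log(2)) = -6*log(2) + 6*log(3).

-6*log(2) + 6*log(3)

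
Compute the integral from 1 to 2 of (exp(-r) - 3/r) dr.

-3*log(2) - exp(-2) + exp(-1)

An antiderivative is F(r) = -3*log(r) - exp(-r).
Then F(2) - F(1) = (-3*log(2) - exp(-2)) - (-exp(-1)) = -3*log(2) - exp(-2) + exp(-1).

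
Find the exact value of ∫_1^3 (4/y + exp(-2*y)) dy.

An antiderivative is F(y) = 4*log(y) - exp(-2*y)/2.
Then F(3) - F(1) = (-exp(-6)/2 + 4*log(3)) - (-exp(-2)/2) = (-1 + exp(4) + 8*exp(6)*log(3))*exp(-6)/2.

(-1 + exp(4) + 8*exp(6)*log(3))*exp(-6)/2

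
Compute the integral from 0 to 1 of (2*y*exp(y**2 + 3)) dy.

Let u = y**2 + 3, so du = 2*y dy. When y = 0, u = 3; when y = 1, u = 4.
The integral becomes ∫ exp(u) du from 3 to 4, with antiderivative exp(u).
Back in y: F(y) = exp(y**2 + 3).
Then F(1) - F(0) = (exp(4)) - (exp(3)) = -exp(3) + exp(4).

-exp(3) + exp(4)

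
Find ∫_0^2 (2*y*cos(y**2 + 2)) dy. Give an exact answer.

Let u = y**2 + 2, so du = 2*y dy. When y = 0, u = 2; when y = 2, u = 6.
The integral becomes ∫ cos(u) du from 2 to 6, with antiderivative sin(u).
Back in y: F(y) = sin(y**2 + 2).
Then F(2) - F(0) = (sin(6)) - (sin(2)) = -sin(2) + sin(6).

-sin(2) + sin(6)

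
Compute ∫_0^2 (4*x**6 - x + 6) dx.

By the power rule, an antiderivative is F(x) = 4*x**7/7 - x**2/2 + 6*x.
Then F(2) - F(0) = (582/7) - (0) = 582/7.

582/7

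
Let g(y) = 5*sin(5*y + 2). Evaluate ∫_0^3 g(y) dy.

Let u = 5*y + 2, so du = 5 dy. When y = 0, u = 2; when y = 3, u = 17.
The integral becomes ∫ sin(u) du from 2 to 17, with antiderivative -cos(u).
Back in y: F(y) = -cos(5*y + 2).
Then F(3) - F(0) = (-cos(17)) - (-cos(2)) = cos(2) - cos(17).

cos(2) - cos(17)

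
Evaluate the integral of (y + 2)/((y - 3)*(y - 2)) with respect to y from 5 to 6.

-13*log(2) + 9*log(3)

Factor the denominator: y**2 - 5*y + 6 = (y - 2)(y - 3).
Partial fractions: (y + 2)/((y - 3)*(y - 2)) = -4/(y - 2) + 5/(y - 3).
An antiderivative is F(y) = 5*log(y - 3) - 4*log(y - 2).
Then F(6) - F(5) = (-8*log(2) + 5*log(3)) - (log(32/81)) = -13*log(2) + 9*log(3).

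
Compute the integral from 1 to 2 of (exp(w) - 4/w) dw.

An antiderivative is F(w) = exp(w) - 4*log(w).
Then F(2) - F(1) = (-log(16) + exp(2)) - (exp(1)) = -log(16) - exp(1) + exp(2).

-log(16) - exp(1) + exp(2)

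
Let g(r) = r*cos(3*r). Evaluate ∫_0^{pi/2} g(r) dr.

Integrate by parts once (u = r, dv = cos(3*r) dr).
An antiderivative is F(r) = r*sin(3*r)/3 + cos(3*r)/9.
Then F(pi/2) - F(0) = (-pi/6) - (1/9) = -pi/6 - 1/9.

-pi/6 - 1/9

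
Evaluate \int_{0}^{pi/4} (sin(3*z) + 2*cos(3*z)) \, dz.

An antiderivative is F(z) = 2*sin(3*z)/3 - cos(3*z)/3.
Then F(pi/4) - F(0) = (sqrt(2)/2) - (-1/3) = 1/3 + sqrt(2)/2.

1/3 + sqrt(2)/2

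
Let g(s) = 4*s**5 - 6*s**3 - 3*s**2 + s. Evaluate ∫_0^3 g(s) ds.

342

By the power rule, an antiderivative is F(s) = 2*s**6/3 - 3*s**4/2 - s**3 + s**2/2.
Then F(3) - F(0) = (342) - (0) = 342.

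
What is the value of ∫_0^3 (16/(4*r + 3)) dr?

Let u = 4*r + 3, so du = 4 dr. When r = 0, u = 3; when r = 3, u = 15.
The integral becomes 4·∫ 1/u du from 3 to 15, with antiderivative 4*log(u).
Back in r: F(r) = 4*log(4*r + 3).
Then F(3) - F(0) = (4*log(3) + 4*log(5)) - (log(81)) = 4*log(5).

4*log(5)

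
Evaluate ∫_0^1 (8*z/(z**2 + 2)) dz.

Let u = z**2 + 2, so du = 2*z dz. When z = 0, u = 2; when z = 1, u = 3.
The integral becomes 4·∫ 1/u du from 2 to 3, with antiderivative 4*log(u).
Back in z: F(z) = 4*log(z**2 + 2).
Then F(1) - F(0) = (log(81)) - (log(16)) = log(81/16).

log(81/16)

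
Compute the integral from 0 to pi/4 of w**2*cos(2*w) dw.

-1/4 + pi**2/32

Integrate by parts twice (u = w^2, dv = cos(2*w) dw).
An antiderivative is F(w) = w**2*sin(2*w)/2 + w*cos(2*w)/2 - sin(2*w)/4.
Then F(pi/4) - F(0) = (-1/4 + pi**2/32) - (0) = -1/4 + pi**2/32.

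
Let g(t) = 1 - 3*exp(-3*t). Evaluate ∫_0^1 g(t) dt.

An antiderivative is F(t) = t + exp(-3*t).
Then F(1) - F(0) = (exp(-3) + 1) - (1) = exp(-3).

exp(-3)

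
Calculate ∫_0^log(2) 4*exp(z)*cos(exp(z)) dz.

-4*sin(1) + 4*sin(2)

Let u = exp(z), so du = exp(z) dz. When z = 0, u = 1; when z = log(2), u = 2.
The integral becomes 4·∫ cos(u) du from 1 to 2, with antiderivative 4*sin(u).
Back in z: F(z) = 4*sin(exp(z)).
Then F(log(2)) - F(0) = (4*sin(2)) - (4*sin(1)) = -4*sin(1) + 4*sin(2).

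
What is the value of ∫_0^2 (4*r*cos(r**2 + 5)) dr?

2*sin(9) - 2*sin(5)

Let u = r**2 + 5, so du = 2*r dr. When r = 0, u = 5; when r = 2, u = 9.
The integral becomes 2·∫ cos(u) du from 5 to 9, with antiderivative 2*sin(u).
Back in r: F(r) = 2*sin(r**2 + 5).
Then F(2) - F(0) = (2*sin(9)) - (2*sin(5)) = 2*sin(9) - 2*sin(5).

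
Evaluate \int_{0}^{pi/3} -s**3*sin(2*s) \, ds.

Integrate by parts 3 times (u = s^3, dv = -sin(2*s) ds).
An antiderivative is F(s) = s**3*cos(2*s)/2 - 3*s**2*sin(2*s)/4 - 3*s*cos(2*s)/4 + 3*sin(2*s)/8.
Then F(pi/3) - F(0) = (-sqrt(3)*pi**2/24 - pi**3/108 + 3*sqrt(3)/16 + pi/8) - (0) = -sqrt(3)*pi**2/24 - pi**3/108 + 3*sqrt(3)/16 + pi/8.

-sqrt(3)*pi**2/24 - pi**3/108 + 3*sqrt(3)/16 + pi/8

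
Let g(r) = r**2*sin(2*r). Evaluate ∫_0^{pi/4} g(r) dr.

-1/4 + pi/8

Integrate by parts twice (u = r^2, dv = sin(2*r) dr).
An antiderivative is F(r) = -r**2*cos(2*r)/2 + r*sin(2*r)/2 + cos(2*r)/4.
Then F(pi/4) - F(0) = (pi/8) - (1/4) = -1/4 + pi/8.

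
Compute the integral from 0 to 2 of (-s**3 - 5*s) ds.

By the power rule, an antiderivative is F(s) = -s**4/4 - 5*s**2/2.
Then F(2) - F(0) = (-14) - (0) = -14.

-14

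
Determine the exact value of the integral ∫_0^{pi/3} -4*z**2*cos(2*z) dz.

-sqrt(3)*pi**2/9 + sqrt(3)/2 + pi/3

Integrate by parts twice (u = z^2, dv = -4*cos(2*z) dz).
An antiderivative is F(z) = -2*z**2*sin(2*z) - 2*z*cos(2*z) + sin(2*z).
Then F(pi/3) - F(0) = (-sqrt(3)*pi**2/9 + sqrt(3)/2 + pi/3) - (0) = -sqrt(3)*pi**2/9 + sqrt(3)/2 + pi/3.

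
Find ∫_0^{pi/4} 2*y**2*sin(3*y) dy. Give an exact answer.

Integrate by parts twice (u = y^2, dv = 2*sin(3*y) dy).
An antiderivative is F(y) = -2*y**2*cos(3*y)/3 + 4*y*sin(3*y)/9 + 4*cos(3*y)/27.
Then F(pi/4) - F(0) = (sqrt(2)*(-32 + 24*pi + 9*pi**2)/432) - (4/27) = -4/27 - 2*sqrt(2)/27 + sqrt(2)*pi/18 + sqrt(2)*pi**2/48.

-4/27 - 2*sqrt(2)/27 + sqrt(2)*pi/18 + sqrt(2)*pi**2/48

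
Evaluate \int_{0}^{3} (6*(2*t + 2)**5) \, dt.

131040

Let u = 2*t + 2, so du = 2 dt. When t = 0, u = 2; when t = 3, u = 8.
The integral becomes 3·∫ u**5 du from 2 to 8, with antiderivative u**6/2.
Back in t: F(t) = (2*t + 2)**6/2.
Then F(3) - F(0) = (131072) - (32) = 131040.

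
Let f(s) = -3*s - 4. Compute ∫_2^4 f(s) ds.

By the power rule, an antiderivative is F(s) = -3*s**2/2 - 4*s.
Then F(4) - F(2) = (-40) - (-14) = -26.

-26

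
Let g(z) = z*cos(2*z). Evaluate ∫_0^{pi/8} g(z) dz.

-1/4 + sqrt(2)*pi/32 + sqrt(2)/8

Integrate by parts once (u = z, dv = cos(2*z) dz).
An antiderivative is F(z) = z*sin(2*z)/2 + cos(2*z)/4.
Then F(pi/8) - F(0) = (sqrt(2)*(pi + 4)/32) - (1/4) = -1/4 + sqrt(2)*pi/32 + sqrt(2)/8.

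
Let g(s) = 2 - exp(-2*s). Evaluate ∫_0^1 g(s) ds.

An antiderivative is F(s) = 2*s + exp(-2*s)/2.
Then F(1) - F(0) = (exp(-2)/2 + 2) - (1/2) = exp(-2)/2 + 3/2.

exp(-2)/2 + 3/2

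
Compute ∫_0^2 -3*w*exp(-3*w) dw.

(7 - exp(6))*exp(-6)/3

Integrate by parts once (u = w, dv = -3*exp(-3*w) dw).
An antiderivative is F(w) = (3*w + 1)*exp(-3*w)/3.
Then F(2) - F(0) = (7*exp(-6)/3) - (1/3) = (7 - exp(6))*exp(-6)/3.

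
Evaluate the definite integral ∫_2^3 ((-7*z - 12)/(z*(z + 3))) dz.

-7*log(3) + log(2) + 3*log(5)

Factor the denominator: z**2 + 3*z = (z + 3)z.
Partial fractions: (-7*z - 12)/(z*(z + 3)) = -3/(z + 3) - 4/z.
An antiderivative is F(z) = -4*log(z) - 3*log(z + 3).
Then F(3) - F(2) = (-7*log(3) - 3*log(2)) - (-3*log(5) - 4*log(2)) = -7*log(3) + log(2) + 3*log(5).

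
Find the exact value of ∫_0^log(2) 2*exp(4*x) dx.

Let u = exp(x), so du = exp(x) dx. When x = 0, u = 1; when x = log(2), u = 2.
The integral becomes 2·∫ u**3 du from 1 to 2, with antiderivative u**4/2.
Back in x: F(x) = exp(4*x)/2.
Then F(log(2)) - F(0) = (8) - (1/2) = 15/2.

15/2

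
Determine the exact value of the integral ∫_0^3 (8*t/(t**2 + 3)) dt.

Let u = t**2 + 3, so du = 2*t dt. When t = 0, u = 3; when t = 3, u = 12.
The integral becomes 4·∫ 1/u du from 3 to 12, with antiderivative 4*log(u).
Back in t: F(t) = 4*log(t**2 + 3).
Then F(3) - F(0) = (4*log(3) + 8*log(2)) - (log(81)) = 8*log(2).

8*log(2)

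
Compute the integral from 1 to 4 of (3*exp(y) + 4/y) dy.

An antiderivative is F(y) = 3*exp(y) + 4*log(y).
Then F(4) - F(1) = (8*log(2) + 3*exp(4)) - (3*exp(1)) = -3*exp(1) + 8*log(2) + 3*exp(4).

-3*exp(1) + 8*log(2) + 3*exp(4)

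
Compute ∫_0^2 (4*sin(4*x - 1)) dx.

Let u = 4*x - 1, so du = 4 dx. When x = 0, u = -1; when x = 2, u = 7.
The integral becomes ∫ sin(u) du from -1 to 7, with antiderivative -cos(u).
Back in x: F(x) = -cos(4*x - 1).
Then F(2) - F(0) = (-cos(7)) - (-cos(1)) = -cos(7) + cos(1).

-cos(7) + cos(1)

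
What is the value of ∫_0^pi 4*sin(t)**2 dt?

Use the identity sin^2(t) = (1 - cos(2*t))/2.
An antiderivative is F(t) = 2*t - sin(2*t).
Then F(pi) - F(0) = (2*pi) - (0) = 2*pi.

2*pi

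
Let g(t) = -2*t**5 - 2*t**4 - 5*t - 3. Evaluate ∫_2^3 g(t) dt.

-9647/30

By the power rule, an antiderivative is F(t) = -t**6/3 - 2*t**5/5 - 5*t**2/2 - 3*t.
Then F(3) - F(2) = (-3717/10) - (-752/15) = -9647/30.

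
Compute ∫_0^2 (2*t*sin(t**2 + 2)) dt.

-cos(6) + cos(2)

Let u = t**2 + 2, so du = 2*t dt. When t = 0, u = 2; when t = 2, u = 6.
The integral becomes ∫ sin(u) du from 2 to 6, with antiderivative -cos(u).
Back in t: F(t) = -cos(t**2 + 2).
Then F(2) - F(0) = (-cos(6)) - (-cos(2)) = -cos(6) + cos(2).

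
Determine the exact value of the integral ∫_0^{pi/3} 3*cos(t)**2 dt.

Use the identity cos^2(t) = (1 + cos(2*t))/2.
An antiderivative is F(t) = 3*t/2 + 3*sin(2*t)/4.
Then F(pi/3) - F(0) = (3*sqrt(3)/8 + pi/2) - (0) = 3*sqrt(3)/8 + pi/2.

3*sqrt(3)/8 + pi/2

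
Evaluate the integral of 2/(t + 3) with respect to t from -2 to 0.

An antiderivative is F(t) = 2*log(t + 3).
Then F(0) - F(-2) = (log(9)) - (0) = log(9).

log(9)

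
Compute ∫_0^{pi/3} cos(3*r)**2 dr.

pi/6

Use the identity cos^2(3*r) = (1 + cos(6*r))/2.
An antiderivative is F(r) = r/2 + sin(6*r)/12.
Then F(pi/3) - F(0) = (pi/6) - (0) = pi/6.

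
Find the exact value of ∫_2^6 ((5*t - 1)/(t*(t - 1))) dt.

Factor the denominator: t**2 - t = t(t - 1).
Partial fractions: (5*t - 1)/(t*(t - 1)) = 1/t + 4/(t - 1).
An antiderivative is F(t) = log(t) + 4*log(t - 1).
Then F(6) - F(2) = (log(2) + log(3) + 4*log(5)) - (log(2)) = log(3) + 4*log(5).

log(3) + 4*log(5)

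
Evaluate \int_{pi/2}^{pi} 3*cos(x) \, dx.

An antiderivative is F(x) = 3*sin(x).
Then F(pi) - F(pi/2) = (0) - (3) = -3.

-3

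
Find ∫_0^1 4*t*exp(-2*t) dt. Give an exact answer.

Integrate by parts once (u = t, dv = 4*exp(-2*t) dt).
An antiderivative is F(t) = (-2*t - 1)*exp(-2*t).
Then F(1) - F(0) = (-3*exp(-2)) - (-1) = 1 - 3*exp(-2).

1 - 3*exp(-2)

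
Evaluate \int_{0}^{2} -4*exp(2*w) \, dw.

An antiderivative is F(w) = -2*exp(2*w).
Then F(2) - F(0) = (-2*exp(4)) - (-2) = 2 - 2*exp(4).

2 - 2*exp(4)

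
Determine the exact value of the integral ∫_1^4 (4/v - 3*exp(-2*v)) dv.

-3*exp(-2)/2 + 3*exp(-8)/2 + 8*log(2)

An antiderivative is F(v) = 4*log(v) + 3*exp(-2*v)/2.
Then F(4) - F(1) = (3*exp(-8)/2 + 8*log(2)) - (3*exp(-2)/2) = -3*exp(-2)/2 + 3*exp(-8)/2 + 8*log(2).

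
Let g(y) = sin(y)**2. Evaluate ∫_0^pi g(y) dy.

Use the identity sin^2(y) = (1 - cos(2*y))/2.
An antiderivative is F(y) = y/2 - sin(2*y)/4.
Then F(pi) - F(0) = (pi/2) - (0) = pi/2.

pi/2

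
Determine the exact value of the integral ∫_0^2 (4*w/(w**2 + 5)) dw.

log(81/25)

Let u = w**2 + 5, so du = 2*w dw. When w = 0, u = 5; when w = 2, u = 9.
The integral becomes 2·∫ 1/u du from 5 to 9, with antiderivative 2*log(u).
Back in w: F(w) = 2*log(w**2 + 5).
Then F(2) - F(0) = (log(81)) - (log(25)) = log(81/25).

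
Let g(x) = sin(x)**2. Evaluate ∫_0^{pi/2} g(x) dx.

Use the identity sin^2(x) = (1 - cos(2*x))/2.
An antiderivative is F(x) = x/2 - sin(2*x)/4.
Then F(pi/2) - F(0) = (pi/4) - (0) = pi/4.

pi/4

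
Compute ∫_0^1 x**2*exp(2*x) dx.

-1/4 + exp(2)/4

Integrate by parts twice (u = x^2, dv = exp(2*x) dx).
An antiderivative is F(x) = (2*x**2 - 2*x + 1)*exp(2*x)/4.
Then F(1) - F(0) = (exp(2)/4) - (1/4) = -1/4 + exp(2)/4.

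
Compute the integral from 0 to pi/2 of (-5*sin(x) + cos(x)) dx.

-4

An antiderivative is F(x) = sin(x) + 5*cos(x).
Then F(pi/2) - F(0) = (1) - (5) = -4.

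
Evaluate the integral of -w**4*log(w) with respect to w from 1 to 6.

311 - 7776*log(6)/5

Integrate by parts once (u = ln w, dv = -w**4 dw).
An antiderivative is F(w) = -w**5*(5*log(w) - 1)/25.
Then F(6) - F(1) = (7776/25 - 7776*log(6)/5) - (1/25) = 311 - 7776*log(6)/5.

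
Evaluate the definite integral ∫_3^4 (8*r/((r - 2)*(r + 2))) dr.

-4*log(5) + 4*log(3) + 8*log(2)

Factor the denominator: r**2 - 4 = (r + 2)(r - 2).
Partial fractions: 8*r/((r - 2)*(r + 2)) = 4/(r + 2) + 4/(r - 2).
An antiderivative is F(r) = 4*log(r - 2) + 4*log(r + 2).
Then F(4) - F(3) = (4*log(3) + 8*log(2)) - (4*log(5)) = -4*log(5) + 4*log(3) + 8*log(2).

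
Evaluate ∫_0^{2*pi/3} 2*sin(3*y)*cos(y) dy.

9/8

Use the identity sin(3*y)cos(y) = [sin(4*y) + sin(2*y)]/2.
An antiderivative is F(y) = -cos(2*y)/2 - cos(4*y)/4.
Then F(2*pi/3) - F(0) = (3/8) - (-3/4) = 9/8.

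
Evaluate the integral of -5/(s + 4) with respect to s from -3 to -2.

-log(32)

An antiderivative is F(s) = -5*log(s + 4).
Then F(-2) - F(-3) = (-log(32)) - (0) = -log(32).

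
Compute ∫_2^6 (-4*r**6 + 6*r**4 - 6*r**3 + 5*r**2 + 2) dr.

By the power rule, an antiderivative is F(r) = -4*r**7/7 + 6*r**5/5 - 3*r**4/2 + 5*r**3/3 + 2*r.
Then F(6) - F(2) = (-5327148/35) - (-4348/105) = -15977096/105.

-15977096/105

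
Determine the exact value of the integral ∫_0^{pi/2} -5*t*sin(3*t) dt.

Integrate by parts once (u = t, dv = -5*sin(3*t) dt).
An antiderivative is F(t) = 5*t*cos(3*t)/3 - 5*sin(3*t)/9.
Then F(pi/2) - F(0) = (5/9) - (0) = 5/9.

5/9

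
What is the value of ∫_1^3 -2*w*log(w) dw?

4 - 9*log(3)

Integrate by parts once (u = ln w, dv = -2*w dw).
An antiderivative is F(w) = -w**2*(2*log(w) - 1)/2.
Then F(3) - F(1) = (9/2 - 9*log(3)) - (1/2) = 4 - 9*log(3).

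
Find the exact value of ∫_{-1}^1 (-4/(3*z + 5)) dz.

An antiderivative is F(z) = -4*log(3*z + 5)/3.
Then F(1) - F(-1) = (-log(16)) - (-4*log(2)/3) = -8*log(2)/3.

-8*log(2)/3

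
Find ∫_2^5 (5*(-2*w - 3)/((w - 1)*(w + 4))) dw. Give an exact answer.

-5*log(3) - 5*log(2)

Factor the denominator: w**2 + 3*w - 4 = (w + 4)(w - 1).
Partial fractions: 5*(-2*w - 3)/((w - 1)*(w + 4)) = -5/(w + 4) - 5/(w - 1).
An antiderivative is F(w) = -5*log(w - 1) - 5*log(w + 4).
Then F(5) - F(2) = (-10*log(3) - 10*log(2)) - (-5*log(3) - 5*log(2)) = -5*log(3) - 5*log(2).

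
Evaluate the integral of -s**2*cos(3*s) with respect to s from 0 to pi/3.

2*pi/27

Integrate by parts twice (u = s^2, dv = -cos(3*s) ds).
An antiderivative is F(s) = -s**2*sin(3*s)/3 - 2*s*cos(3*s)/9 + 2*sin(3*s)/27.
Then F(pi/3) - F(0) = (2*pi/27) - (0) = 2*pi/27.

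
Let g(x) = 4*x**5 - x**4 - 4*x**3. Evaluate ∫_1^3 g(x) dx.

By the power rule, an antiderivative is F(x) = 2*x**6/3 - x**5/5 - x**4.
Then F(3) - F(1) = (1782/5) - (-8/15) = 5354/15.

5354/15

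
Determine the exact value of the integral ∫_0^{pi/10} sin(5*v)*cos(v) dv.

Use the identity sin(5*v)cos(v) = [sin(6*v) + sin(4*v)]/2.
An antiderivative is F(v) = -cos(4*v)/8 - cos(6*v)/12.
Then F(pi/10) - F(0) = (1/96 - sqrt(5)/96) - (-5/24) = 7/32 - sqrt(5)/96.

7/32 - sqrt(5)/96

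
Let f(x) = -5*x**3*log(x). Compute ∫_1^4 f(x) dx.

1275/16 - 640*log(2)

Integrate by parts once (u = ln x, dv = -5*x**3 dx).
An antiderivative is F(x) = -5*x**4*(4*log(x) - 1)/16.
Then F(4) - F(1) = (80 - 640*log(2)) - (5/16) = 1275/16 - 640*log(2).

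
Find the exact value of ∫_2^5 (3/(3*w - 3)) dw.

log(4)

An antiderivative is F(w) = log(3*w - 3).
Then F(5) - F(2) = (log(12)) - (log(3)) = log(4).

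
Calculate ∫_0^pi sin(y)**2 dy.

Use the identity sin^2(y) = (1 - cos(2*y))/2.
An antiderivative is F(y) = y/2 - sin(2*y)/4.
Then F(pi) - F(0) = (pi/2) - (0) = pi/2.

pi/2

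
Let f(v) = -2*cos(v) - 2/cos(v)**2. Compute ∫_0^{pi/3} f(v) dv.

An antiderivative is F(v) = -2*sin(v) - 2*tan(v).
Then F(pi/3) - F(0) = (-3*sqrt(3)) - (0) = -3*sqrt(3).

-3*sqrt(3)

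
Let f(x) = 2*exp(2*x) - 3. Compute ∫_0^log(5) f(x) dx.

An antiderivative is F(x) = exp(2*x) - 3*x.
Then F(log(5)) - F(0) = (25 - 3*log(5)) - (1) = 24 - 3*log(5).

24 - 3*log(5)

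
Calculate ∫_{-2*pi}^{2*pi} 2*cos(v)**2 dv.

Use the identity cos^2(v) = (1 + cos(2*v))/2.
An antiderivative is F(v) = v + sin(2*v)/2.
Then F(2*pi) - F(-2*pi) = (2*pi) - (-2*pi) = 4*pi.

4*pi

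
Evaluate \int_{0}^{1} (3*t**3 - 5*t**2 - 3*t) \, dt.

By the power rule, an antiderivative is F(t) = 3*t**4/4 - 5*t**3/3 - 3*t**2/2.
Then F(1) - F(0) = (-29/12) - (0) = -29/12.

-29/12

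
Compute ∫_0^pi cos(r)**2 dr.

Use the identity cos^2(r) = (1 + cos(2*r))/2.
An antiderivative is F(r) = r/2 + sin(2*r)/4.
Then F(pi) - F(0) = (pi/2) - (0) = pi/2.

pi/2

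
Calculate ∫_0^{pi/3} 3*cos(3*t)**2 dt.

pi/2

Use the identity cos^2(3*t) = (1 + cos(6*t))/2.
An antiderivative is F(t) = 3*t/2 + sin(6*t)/4.
Then F(pi/3) - F(0) = (pi/2) - (0) = pi/2.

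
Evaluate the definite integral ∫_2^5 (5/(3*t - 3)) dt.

An antiderivative is F(t) = 5*log(3*t - 3)/3.
Then F(5) - F(2) = (5*log(12)/3) - (5*log(3)/3) = 10*log(2)/3.

10*log(2)/3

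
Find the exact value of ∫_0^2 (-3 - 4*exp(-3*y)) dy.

-22/3 + 4*exp(-6)/3

An antiderivative is F(y) = -3*y + 4*exp(-3*y)/3.
Then F(2) - F(0) = (-6 + 4*exp(-6)/3) - (4/3) = -22/3 + 4*exp(-6)/3.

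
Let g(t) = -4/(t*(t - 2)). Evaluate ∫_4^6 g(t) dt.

log(9/16)

Factor the denominator: t**2 - 2*t = t(t - 2).
Partial fractions: -4/(t*(t - 2)) = 2/t - 2/(t - 2).
An antiderivative is F(t) = 2*log(t) - 2*log(t - 2).
Then F(6) - F(4) = (log(9/4)) - (log(4)) = log(9/16).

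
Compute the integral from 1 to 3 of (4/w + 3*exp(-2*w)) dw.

-3*exp(-6)/2 + 3*exp(-2)/2 + 4*log(3)

An antiderivative is F(w) = 4*log(w) - 3*exp(-2*w)/2.
Then F(3) - F(1) = (-3*exp(-6)/2 + 4*log(3)) - (-3*exp(-2)/2) = -3*exp(-6)/2 + 3*exp(-2)/2 + 4*log(3).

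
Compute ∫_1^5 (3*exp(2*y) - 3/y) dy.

An antiderivative is F(y) = 3*exp(2*y)/2 - 3*log(y).
Then F(5) - F(1) = (-3*log(5) + 3*exp(10)/2) - (3*exp(2)/2) = -3*exp(2)/2 - 3*log(5) + 3*exp(10)/2.

-3*exp(2)/2 - 3*log(5) + 3*exp(10)/2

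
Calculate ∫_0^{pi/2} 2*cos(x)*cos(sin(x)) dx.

Let u = sin(x), so du = cos(x) dx. When x = 0, u = 0; when x = pi/2, u = 1.
The integral becomes 2·∫ cos(u) du from 0 to 1, with antiderivative 2*sin(u).
Back in x: F(x) = 2*sin(sin(x)).
Then F(pi/2) - F(0) = (2*sin(1)) - (0) = 2*sin(1).

2*sin(1)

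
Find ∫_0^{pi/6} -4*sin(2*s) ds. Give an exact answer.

An antiderivative is F(s) = 2*cos(2*s).
Then F(pi/6) - F(0) = (1) - (2) = -1.

-1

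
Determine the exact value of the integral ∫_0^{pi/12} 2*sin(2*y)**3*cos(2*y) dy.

1/64

Let u = sin(2*y), so du = 2*cos(2*y) dy. When y = 0, u = 0; when y = pi/12, u = 1/2.
The integral becomes ∫ u**3 du from 0 to 1/2, with antiderivative u**4/4.
Back in y: F(y) = sin(2*y)**4/4.
Then F(pi/12) - F(0) = (1/64) - (0) = 1/64.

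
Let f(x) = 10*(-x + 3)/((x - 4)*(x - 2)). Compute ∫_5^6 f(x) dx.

Factor the denominator: x**2 - 6*x + 8 = (x - 2)(x - 4).
Partial fractions: 10*(-x + 3)/((x - 4)*(x - 2)) = -5/(x - 2) - 5/(x - 4).
An antiderivative is F(x) = -5*log(x - 4) - 5*log(x - 2).
Then F(6) - F(5) = (-15*log(2)) - (-5*log(3)) = -15*log(2) + 5*log(3).

-15*log(2) + 5*log(3)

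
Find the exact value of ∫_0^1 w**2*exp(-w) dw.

2 - 5*exp(-1)

Integrate by parts twice (u = w^2, dv = exp(-w) dw).
An antiderivative is F(w) = (-w**2 - 2*w - 2)*exp(-w).
Then F(1) - F(0) = (-5*exp(-1)) - (-2) = 2 - 5*exp(-1).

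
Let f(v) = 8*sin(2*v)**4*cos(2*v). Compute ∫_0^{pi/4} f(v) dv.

4/5

Let u = sin(2*v), so du = 2*cos(2*v) dv. When v = 0, u = 0; when v = pi/4, u = 1.
The integral becomes 4·∫ u**4 du from 0 to 1, with antiderivative 4*u**5/5.
Back in v: F(v) = 4*sin(2*v)**5/5.
Then F(pi/4) - F(0) = (4/5) - (0) = 4/5.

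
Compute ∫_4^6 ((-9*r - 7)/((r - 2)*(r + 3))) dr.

Factor the denominator: r**2 + r - 6 = (r + 3)(r - 2).
Partial fractions: (-9*r - 7)/((r - 2)*(r + 3)) = -4/(r + 3) - 5/(r - 2).
An antiderivative is F(r) = -5*log(r - 2) - 4*log(r + 3).
Then F(6) - F(4) = (-8*log(3) - 10*log(2)) - (-4*log(7) - 5*log(2)) = -8*log(3) - 5*log(2) + 4*log(7).

-8*log(3) - 5*log(2) + 4*log(7)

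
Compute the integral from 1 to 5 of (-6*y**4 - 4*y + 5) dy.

-18884/5

By the power rule, an antiderivative is F(y) = -6*y**5/5 - 2*y**2 + 5*y.
Then F(5) - F(1) = (-3775) - (9/5) = -18884/5.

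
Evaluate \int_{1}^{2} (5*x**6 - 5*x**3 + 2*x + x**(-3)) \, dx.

4219/56

By the power rule, an antiderivative is F(x) = 5*x**7/7 - 5*x**4/4 + x**2 - 1/(2*x**2).
Then F(2) - F(1) = (4217/56) - (-1/28) = 4219/56.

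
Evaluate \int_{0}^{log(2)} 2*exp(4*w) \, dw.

Let u = exp(w), so du = exp(w) dw. When w = 0, u = 1; when w = log(2), u = 2.
The integral becomes 2·∫ u**3 du from 1 to 2, with antiderivative u**4/2.
Back in w: F(w) = exp(4*w)/2.
Then F(log(2)) - F(0) = (8) - (1/2) = 15/2.

15/2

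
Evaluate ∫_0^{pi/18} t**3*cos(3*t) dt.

Integrate by parts 3 times (u = t^3, dv = cos(3*t) dt).
An antiderivative is F(t) = t**3*sin(3*t)/3 + t**2*cos(3*t)/3 - 2*t*sin(3*t)/9 - 2*cos(3*t)/27.
Then F(pi/18) - F(0) = (-sqrt(3)/27 - pi/162 + pi**3/34992 + sqrt(3)*pi**2/1944) - (-2/27) = -sqrt(3)/27 - pi/162 + pi**3/34992 + sqrt(3)*pi**2/1944 + 2/27.

-sqrt(3)/27 - pi/162 + pi**3/34992 + sqrt(3)*pi**2/1944 + 2/27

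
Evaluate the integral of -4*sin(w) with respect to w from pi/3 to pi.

-6

An antiderivative is F(w) = 4*cos(w).
Then F(pi) - F(pi/3) = (-4) - (2) = -6.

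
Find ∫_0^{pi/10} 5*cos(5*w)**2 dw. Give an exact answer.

pi/4

Use the identity cos^2(5*w) = (1 + cos(10*w))/2.
An antiderivative is F(w) = 5*w/2 + sin(10*w)/4.
Then F(pi/10) - F(0) = (pi/4) - (0) = pi/4.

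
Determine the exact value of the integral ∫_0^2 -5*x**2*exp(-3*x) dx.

-10/27 + 250*exp(-6)/27

Integrate by parts twice (u = x^2, dv = -5*exp(-3*x) dx).
An antiderivative is F(x) = (45*x**2 + 30*x + 10)*exp(-3*x)/27.
Then F(2) - F(0) = (250*exp(-6)/27) - (10/27) = -10/27 + 250*exp(-6)/27.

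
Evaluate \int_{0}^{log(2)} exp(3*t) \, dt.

7/3

Let u = exp(t), so du = exp(t) dt. When t = 0, u = 1; when t = log(2), u = 2.
The integral becomes ∫ u**2 du from 1 to 2, with antiderivative u**3/3.
Back in t: F(t) = exp(3*t)/3.
Then F(log(2)) - F(0) = (8/3) - (1/3) = 7/3.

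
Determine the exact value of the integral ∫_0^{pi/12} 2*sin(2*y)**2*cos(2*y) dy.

Let u = sin(2*y), so du = 2*cos(2*y) dy. When y = 0, u = 0; when y = pi/12, u = 1/2.
The integral becomes ∫ u**2 du from 0 to 1/2, with antiderivative u**3/3.
Back in y: F(y) = sin(2*y)**3/3.
Then F(pi/12) - F(0) = (1/24) - (0) = 1/24.

1/24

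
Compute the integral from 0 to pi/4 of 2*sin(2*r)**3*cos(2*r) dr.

Let u = sin(2*r), so du = 2*cos(2*r) dr. When r = 0, u = 0; when r = pi/4, u = 1.
The integral becomes ∫ u**3 du from 0 to 1, with antiderivative u**4/4.
Back in r: F(r) = sin(2*r)**4/4.
Then F(pi/4) - F(0) = (1/4) - (0) = 1/4.

1/4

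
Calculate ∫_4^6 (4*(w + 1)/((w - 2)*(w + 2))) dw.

log(32/3)

Factor the denominator: w**2 - 4 = (w + 2)(w - 2).
Partial fractions: 4*(w + 1)/((w - 2)*(w + 2)) = 1/(w + 2) + 3/(w - 2).
An antiderivative is F(w) = 3*log(w - 2) + log(w + 2).
Then F(6) - F(4) = (9*log(2)) - (log(48)) = log(32/3).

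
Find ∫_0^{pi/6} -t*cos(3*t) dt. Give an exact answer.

1/9 - pi/18

Integrate by parts once (u = t, dv = -cos(3*t) dt).
An antiderivative is F(t) = -t*sin(3*t)/3 - cos(3*t)/9.
Then F(pi/6) - F(0) = (-pi/18) - (-1/9) = 1/9 - pi/18.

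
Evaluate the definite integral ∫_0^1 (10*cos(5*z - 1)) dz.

2*sin(4) + 2*sin(1)

Let u = 5*z - 1, so du = 5 dz. When z = 0, u = -1; when z = 1, u = 4.
The integral becomes 2·∫ cos(u) du from -1 to 4, with antiderivative 2*sin(u).
Back in z: F(z) = 2*sin(5*z - 1).
Then F(1) - F(0) = (2*sin(4)) - (-2*sin(1)) = 2*sin(4) + 2*sin(1).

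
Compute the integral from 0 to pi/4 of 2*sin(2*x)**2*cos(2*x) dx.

1/3

Let u = sin(2*x), so du = 2*cos(2*x) dx. When x = 0, u = 0; when x = pi/4, u = 1.
The integral becomes ∫ u**2 du from 0 to 1, with antiderivative u**3/3.
Back in x: F(x) = sin(2*x)**3/3.
Then F(pi/4) - F(0) = (1/3) - (0) = 1/3.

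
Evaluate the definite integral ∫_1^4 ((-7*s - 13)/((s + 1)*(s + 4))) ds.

Factor the denominator: s**2 + 5*s + 4 = (s + 4)(s + 1).
Partial fractions: (-7*s - 13)/((s + 1)*(s + 4)) = -5/(s + 4) - 2/(s + 1).
An antiderivative is F(s) = -2*log(s + 1) - 5*log(s + 4).
Then F(4) - F(1) = (-15*log(2) - 2*log(5)) - (-5*log(5) - 2*log(2)) = -13*log(2) + 3*log(5).

-13*log(2) + 3*log(5)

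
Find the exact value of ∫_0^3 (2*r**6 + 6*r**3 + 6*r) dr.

10827/14

By the power rule, an antiderivative is F(r) = 2*r**7/7 + 3*r**4/2 + 3*r**2.
Then F(3) - F(0) = (10827/14) - (0) = 10827/14.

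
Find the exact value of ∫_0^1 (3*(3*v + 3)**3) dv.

1215/4

Let u = 3*v + 3, so du = 3 dv. When v = 0, u = 3; when v = 1, u = 6.
The integral becomes ∫ u**3 du from 3 to 6, with antiderivative u**4/4.
Back in v: F(v) = (3*v + 3)**4/4.
Then F(1) - F(0) = (324) - (81/4) = 1215/4.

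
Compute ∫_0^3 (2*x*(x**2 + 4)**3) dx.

Let u = x**2 + 4, so du = 2*x dx. When x = 0, u = 4; when x = 3, u = 13.
The integral becomes ∫ u**3 du from 4 to 13, with antiderivative u**4/4.
Back in x: F(x) = (x**2 + 4)**4/4.
Then F(3) - F(0) = (28561/4) - (64) = 28305/4.

28305/4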